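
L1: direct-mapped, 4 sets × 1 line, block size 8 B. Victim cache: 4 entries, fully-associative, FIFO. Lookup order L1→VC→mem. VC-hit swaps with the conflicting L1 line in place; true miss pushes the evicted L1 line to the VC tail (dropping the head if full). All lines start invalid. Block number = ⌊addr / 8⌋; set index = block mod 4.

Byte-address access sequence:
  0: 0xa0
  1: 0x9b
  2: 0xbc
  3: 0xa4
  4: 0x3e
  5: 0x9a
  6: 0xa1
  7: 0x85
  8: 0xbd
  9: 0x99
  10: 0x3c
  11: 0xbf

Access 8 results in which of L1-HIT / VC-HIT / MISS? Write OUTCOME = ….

#0 0xa0→b20/s0 MISS; vc=[]
#1 0x9b→b19/s3 MISS; vc=[]
#2 0xbc→b23/s3 MISS; vc=[19]
#3 0xa4→b20/s0 L1-HIT; vc=[19]
#4 0x3e→b7/s3 MISS; vc=[19,23]
#5 0x9a→b19/s3 VC-HIT; vc=[7,23]
#6 0xa1→b20/s0 L1-HIT; vc=[7,23]
#7 0x85→b16/s0 MISS; vc=[7,23,20]
#8 0xbd→b23/s3 VC-HIT; vc=[7,19,20]
#9 0x99→b19/s3 VC-HIT; vc=[7,23,20]
#10 0x3c→b7/s3 VC-HIT; vc=[19,23,20]
#11 0xbf→b23/s3 VC-HIT; vc=[19,7,20]

OUTCOME = VC-HIT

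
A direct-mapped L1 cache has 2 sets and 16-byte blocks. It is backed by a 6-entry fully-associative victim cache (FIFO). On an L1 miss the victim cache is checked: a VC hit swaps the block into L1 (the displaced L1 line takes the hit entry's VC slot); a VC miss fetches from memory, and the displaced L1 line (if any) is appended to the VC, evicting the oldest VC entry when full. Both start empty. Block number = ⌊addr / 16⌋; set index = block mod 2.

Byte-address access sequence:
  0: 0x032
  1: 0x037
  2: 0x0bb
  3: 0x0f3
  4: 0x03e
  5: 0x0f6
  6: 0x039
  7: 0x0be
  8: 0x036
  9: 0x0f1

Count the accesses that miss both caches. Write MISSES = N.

0: 0x32 (blk 3, set 1) → MISS  vc=[]
1: 0x37 (blk 3, set 1) → L1-HIT  vc=[]
2: 0xbb (blk 11, set 1) → MISS  vc=[3]
3: 0xf3 (blk 15, set 1) → MISS  vc=[3, 11]
4: 0x3e (blk 3, set 1) → VC-HIT  vc=[15, 11]
5: 0xf6 (blk 15, set 1) → VC-HIT  vc=[3, 11]
6: 0x39 (blk 3, set 1) → VC-HIT  vc=[15, 11]
7: 0xbe (blk 11, set 1) → VC-HIT  vc=[15, 3]
8: 0x36 (blk 3, set 1) → VC-HIT  vc=[15, 11]
9: 0xf1 (blk 15, set 1) → VC-HIT  vc=[3, 11]

MISSES = 3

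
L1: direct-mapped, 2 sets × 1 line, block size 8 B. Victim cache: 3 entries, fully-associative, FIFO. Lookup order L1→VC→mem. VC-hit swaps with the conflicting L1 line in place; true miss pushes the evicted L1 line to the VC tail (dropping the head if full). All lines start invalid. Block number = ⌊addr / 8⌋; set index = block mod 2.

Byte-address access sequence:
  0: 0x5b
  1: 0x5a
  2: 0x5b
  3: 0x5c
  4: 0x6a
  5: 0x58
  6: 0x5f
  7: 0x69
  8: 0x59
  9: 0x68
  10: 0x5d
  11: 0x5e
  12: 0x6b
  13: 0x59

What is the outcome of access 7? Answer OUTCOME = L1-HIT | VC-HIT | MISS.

0: 0x5b (blk 11, set 1) → MISS  vc=[]
1: 0x5a (blk 11, set 1) → L1-HIT  vc=[]
2: 0x5b (blk 11, set 1) → L1-HIT  vc=[]
3: 0x5c (blk 11, set 1) → L1-HIT  vc=[]
4: 0x6a (blk 13, set 1) → MISS  vc=[11]
5: 0x58 (blk 11, set 1) → VC-HIT  vc=[13]
6: 0x5f (blk 11, set 1) → L1-HIT  vc=[13]
7: 0x69 (blk 13, set 1) → VC-HIT  vc=[11]
8: 0x59 (blk 11, set 1) → VC-HIT  vc=[13]
9: 0x68 (blk 13, set 1) → VC-HIT  vc=[11]
10: 0x5d (blk 11, set 1) → VC-HIT  vc=[13]
11: 0x5e (blk 11, set 1) → L1-HIT  vc=[13]
12: 0x6b (blk 13, set 1) → VC-HIT  vc=[11]
13: 0x59 (blk 11, set 1) → VC-HIT  vc=[13]

OUTCOME = VC-HIT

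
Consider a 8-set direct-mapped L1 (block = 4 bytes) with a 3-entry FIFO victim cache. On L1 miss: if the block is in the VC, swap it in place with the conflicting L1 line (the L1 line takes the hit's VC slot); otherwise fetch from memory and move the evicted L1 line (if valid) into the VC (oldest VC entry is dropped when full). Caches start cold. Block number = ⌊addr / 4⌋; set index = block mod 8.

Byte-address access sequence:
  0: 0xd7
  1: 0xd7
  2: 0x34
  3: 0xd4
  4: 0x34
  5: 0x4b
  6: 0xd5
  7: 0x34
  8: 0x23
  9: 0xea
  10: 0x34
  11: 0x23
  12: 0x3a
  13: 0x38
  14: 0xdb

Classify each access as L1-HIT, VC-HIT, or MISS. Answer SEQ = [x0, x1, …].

  [0] addr=0xd7 blk=53 s=5: MISS | VC []
  [1] addr=0xd7 blk=53 s=5: L1-HIT | VC []
  [2] addr=0x34 blk=13 s=5: MISS | VC [53]
  [3] addr=0xd4 blk=53 s=5: VC-HIT | VC [13]
  [4] addr=0x34 blk=13 s=5: VC-HIT | VC [53]
  [5] addr=0x4b blk=18 s=2: MISS | VC [53]
  [6] addr=0xd5 blk=53 s=5: VC-HIT | VC [13]
  [7] addr=0x34 blk=13 s=5: VC-HIT | VC [53]
  [8] addr=0x23 blk=8 s=0: MISS | VC [53]
  [9] addr=0xea blk=58 s=2: MISS | VC [53, 18]
  [10] addr=0x34 blk=13 s=5: L1-HIT | VC [53, 18]
  [11] addr=0x23 blk=8 s=0: L1-HIT | VC [53, 18]
  [12] addr=0x3a blk=14 s=6: MISS | VC [53, 18]
  [13] addr=0x38 blk=14 s=6: L1-HIT | VC [53, 18]
  [14] addr=0xdb blk=54 s=6: MISS | VC [53, 18, 14]

SEQ = [MISS, L1-HIT, MISS, VC-HIT, VC-HIT, MISS, VC-HIT, VC-HIT, MISS, MISS, L1-HIT, L1-HIT, MISS, L1-HIT, MISS]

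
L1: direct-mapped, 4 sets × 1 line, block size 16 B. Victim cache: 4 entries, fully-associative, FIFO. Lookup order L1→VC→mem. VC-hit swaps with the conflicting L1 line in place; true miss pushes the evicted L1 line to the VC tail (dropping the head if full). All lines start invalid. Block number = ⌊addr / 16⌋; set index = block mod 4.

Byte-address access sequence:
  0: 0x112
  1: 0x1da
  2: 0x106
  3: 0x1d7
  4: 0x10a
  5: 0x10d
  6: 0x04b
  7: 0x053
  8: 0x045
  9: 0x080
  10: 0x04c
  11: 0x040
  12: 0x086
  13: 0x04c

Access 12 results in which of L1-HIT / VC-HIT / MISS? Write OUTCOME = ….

#0 0x112→b17/s1 MISS; vc=[]
#1 0x1da→b29/s1 MISS; vc=[17]
#2 0x106→b16/s0 MISS; vc=[17]
#3 0x1d7→b29/s1 L1-HIT; vc=[17]
#4 0x10a→b16/s0 L1-HIT; vc=[17]
#5 0x10d→b16/s0 L1-HIT; vc=[17]
#6 0x4b→b4/s0 MISS; vc=[17,16]
#7 0x53→b5/s1 MISS; vc=[17,16,29]
#8 0x45→b4/s0 L1-HIT; vc=[17,16,29]
#9 0x80→b8/s0 MISS; vc=[17,16,29,4]
#10 0x4c→b4/s0 VC-HIT; vc=[17,16,29,8]
#11 0x40→b4/s0 L1-HIT; vc=[17,16,29,8]
#12 0x86→b8/s0 VC-HIT; vc=[17,16,29,4]
#13 0x4c→b4/s0 VC-HIT; vc=[17,16,29,8]

OUTCOME = VC-HIT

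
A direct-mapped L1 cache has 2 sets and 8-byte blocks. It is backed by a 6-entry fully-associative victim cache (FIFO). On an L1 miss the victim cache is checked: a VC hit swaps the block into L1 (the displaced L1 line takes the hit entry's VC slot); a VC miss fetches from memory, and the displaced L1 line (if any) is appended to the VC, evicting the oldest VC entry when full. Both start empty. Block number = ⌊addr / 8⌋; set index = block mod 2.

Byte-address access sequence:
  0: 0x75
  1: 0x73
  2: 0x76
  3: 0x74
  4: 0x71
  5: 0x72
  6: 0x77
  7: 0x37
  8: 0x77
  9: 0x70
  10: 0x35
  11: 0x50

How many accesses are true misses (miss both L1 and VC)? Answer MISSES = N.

#0 0x75→b14/s0 MISS; vc=[]
#1 0x73→b14/s0 L1-HIT; vc=[]
#2 0x76→b14/s0 L1-HIT; vc=[]
#3 0x74→b14/s0 L1-HIT; vc=[]
#4 0x71→b14/s0 L1-HIT; vc=[]
#5 0x72→b14/s0 L1-HIT; vc=[]
#6 0x77→b14/s0 L1-HIT; vc=[]
#7 0x37→b6/s0 MISS; vc=[14]
#8 0x77→b14/s0 VC-HIT; vc=[6]
#9 0x70→b14/s0 L1-HIT; vc=[6]
#10 0x35→b6/s0 VC-HIT; vc=[14]
#11 0x50→b10/s0 MISS; vc=[14,6]

MISSES = 3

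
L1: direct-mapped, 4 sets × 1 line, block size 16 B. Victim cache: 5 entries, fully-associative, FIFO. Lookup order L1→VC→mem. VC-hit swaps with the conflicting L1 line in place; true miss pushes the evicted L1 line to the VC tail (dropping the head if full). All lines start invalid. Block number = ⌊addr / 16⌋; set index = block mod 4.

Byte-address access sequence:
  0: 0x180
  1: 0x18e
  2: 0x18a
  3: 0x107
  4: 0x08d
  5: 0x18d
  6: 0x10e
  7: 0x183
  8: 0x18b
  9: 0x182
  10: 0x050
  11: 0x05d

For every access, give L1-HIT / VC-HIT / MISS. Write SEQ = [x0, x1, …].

SEQ = [MISS, L1-HIT, L1-HIT, MISS, MISS, VC-HIT, VC-HIT, VC-HIT, L1-HIT, L1-HIT, MISS, L1-HIT]

  [0] addr=0x180 blk=24 s=0: MISS | VC []
  [1] addr=0x18e blk=24 s=0: L1-HIT | VC []
  [2] addr=0x18a blk=24 s=0: L1-HIT | VC []
  [3] addr=0x107 blk=16 s=0: MISS | VC [24]
  [4] addr=0x8d blk=8 s=0: MISS | VC [24, 16]
  [5] addr=0x18d blk=24 s=0: VC-HIT | VC [8, 16]
  [6] addr=0x10e blk=16 s=0: VC-HIT | VC [8, 24]
  [7] addr=0x183 blk=24 s=0: VC-HIT | VC [8, 16]
  [8] addr=0x18b blk=24 s=0: L1-HIT | VC [8, 16]
  [9] addr=0x182 blk=24 s=0: L1-HIT | VC [8, 16]
  [10] addr=0x50 blk=5 s=1: MISS | VC [8, 16]
  [11] addr=0x5d blk=5 s=1: L1-HIT | VC [8, 16]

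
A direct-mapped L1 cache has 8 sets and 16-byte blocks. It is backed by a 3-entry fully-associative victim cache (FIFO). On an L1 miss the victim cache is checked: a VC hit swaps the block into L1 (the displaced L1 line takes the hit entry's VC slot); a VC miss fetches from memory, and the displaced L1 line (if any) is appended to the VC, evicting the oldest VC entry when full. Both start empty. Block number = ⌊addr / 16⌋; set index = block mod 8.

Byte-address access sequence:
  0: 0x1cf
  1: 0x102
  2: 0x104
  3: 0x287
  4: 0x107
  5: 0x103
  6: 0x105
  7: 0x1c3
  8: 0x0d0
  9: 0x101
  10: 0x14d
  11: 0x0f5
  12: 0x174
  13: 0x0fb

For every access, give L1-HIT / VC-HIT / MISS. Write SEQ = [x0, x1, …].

SEQ = [MISS, MISS, L1-HIT, MISS, VC-HIT, L1-HIT, L1-HIT, L1-HIT, MISS, L1-HIT, MISS, MISS, MISS, VC-HIT]

#0 0x1cf→b28/s4 MISS; vc=[]
#1 0x102→b16/s0 MISS; vc=[]
#2 0x104→b16/s0 L1-HIT; vc=[]
#3 0x287→b40/s0 MISS; vc=[16]
#4 0x107→b16/s0 VC-HIT; vc=[40]
#5 0x103→b16/s0 L1-HIT; vc=[40]
#6 0x105→b16/s0 L1-HIT; vc=[40]
#7 0x1c3→b28/s4 L1-HIT; vc=[40]
#8 0xd0→b13/s5 MISS; vc=[40]
#9 0x101→b16/s0 L1-HIT; vc=[40]
#10 0x14d→b20/s4 MISS; vc=[40,28]
#11 0xf5→b15/s7 MISS; vc=[40,28]
#12 0x174→b23/s7 MISS; vc=[40,28,15]
#13 0xfb→b15/s7 VC-HIT; vc=[40,28,23]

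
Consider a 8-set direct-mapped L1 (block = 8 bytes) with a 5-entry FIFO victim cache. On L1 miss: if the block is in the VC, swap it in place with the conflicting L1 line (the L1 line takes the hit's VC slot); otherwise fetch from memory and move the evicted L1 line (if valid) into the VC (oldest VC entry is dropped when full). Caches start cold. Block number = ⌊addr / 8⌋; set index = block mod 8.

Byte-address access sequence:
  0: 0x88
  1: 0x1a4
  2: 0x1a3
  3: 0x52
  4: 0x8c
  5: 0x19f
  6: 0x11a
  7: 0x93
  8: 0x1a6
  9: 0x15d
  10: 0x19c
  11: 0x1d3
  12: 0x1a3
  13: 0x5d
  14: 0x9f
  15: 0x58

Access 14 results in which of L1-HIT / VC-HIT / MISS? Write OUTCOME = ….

OUTCOME = MISS

#0 0x88→b17/s1 MISS; vc=[]
#1 0x1a4→b52/s4 MISS; vc=[]
#2 0x1a3→b52/s4 L1-HIT; vc=[]
#3 0x52→b10/s2 MISS; vc=[]
#4 0x8c→b17/s1 L1-HIT; vc=[]
#5 0x19f→b51/s3 MISS; vc=[]
#6 0x11a→b35/s3 MISS; vc=[51]
#7 0x93→b18/s2 MISS; vc=[51,10]
#8 0x1a6→b52/s4 L1-HIT; vc=[51,10]
#9 0x15d→b43/s3 MISS; vc=[51,10,35]
#10 0x19c→b51/s3 VC-HIT; vc=[43,10,35]
#11 0x1d3→b58/s2 MISS; vc=[43,10,35,18]
#12 0x1a3→b52/s4 L1-HIT; vc=[43,10,35,18]
#13 0x5d→b11/s3 MISS; vc=[43,10,35,18,51]
#14 0x9f→b19/s3 MISS; vc=[10,35,18,51,11]
#15 0x58→b11/s3 VC-HIT; vc=[10,35,18,51,19]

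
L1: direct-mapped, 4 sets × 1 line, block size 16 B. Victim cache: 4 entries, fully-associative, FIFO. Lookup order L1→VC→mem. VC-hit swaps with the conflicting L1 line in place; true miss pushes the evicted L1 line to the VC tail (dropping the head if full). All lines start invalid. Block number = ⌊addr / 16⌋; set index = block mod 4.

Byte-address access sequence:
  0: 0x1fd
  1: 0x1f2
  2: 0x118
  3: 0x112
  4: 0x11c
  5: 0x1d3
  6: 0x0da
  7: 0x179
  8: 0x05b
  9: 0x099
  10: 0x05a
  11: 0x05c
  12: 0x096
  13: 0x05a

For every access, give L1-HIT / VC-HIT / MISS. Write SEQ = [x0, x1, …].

SEQ = [MISS, L1-HIT, MISS, L1-HIT, L1-HIT, MISS, MISS, MISS, MISS, MISS, VC-HIT, L1-HIT, VC-HIT, VC-HIT]

#0 0x1fd→b31/s3 MISS; vc=[]
#1 0x1f2→b31/s3 L1-HIT; vc=[]
#2 0x118→b17/s1 MISS; vc=[]
#3 0x112→b17/s1 L1-HIT; vc=[]
#4 0x11c→b17/s1 L1-HIT; vc=[]
#5 0x1d3→b29/s1 MISS; vc=[17]
#6 0xda→b13/s1 MISS; vc=[17,29]
#7 0x179→b23/s3 MISS; vc=[17,29,31]
#8 0x5b→b5/s1 MISS; vc=[17,29,31,13]
#9 0x99→b9/s1 MISS; vc=[29,31,13,5]
#10 0x5a→b5/s1 VC-HIT; vc=[29,31,13,9]
#11 0x5c→b5/s1 L1-HIT; vc=[29,31,13,9]
#12 0x96→b9/s1 VC-HIT; vc=[29,31,13,5]
#13 0x5a→b5/s1 VC-HIT; vc=[29,31,13,9]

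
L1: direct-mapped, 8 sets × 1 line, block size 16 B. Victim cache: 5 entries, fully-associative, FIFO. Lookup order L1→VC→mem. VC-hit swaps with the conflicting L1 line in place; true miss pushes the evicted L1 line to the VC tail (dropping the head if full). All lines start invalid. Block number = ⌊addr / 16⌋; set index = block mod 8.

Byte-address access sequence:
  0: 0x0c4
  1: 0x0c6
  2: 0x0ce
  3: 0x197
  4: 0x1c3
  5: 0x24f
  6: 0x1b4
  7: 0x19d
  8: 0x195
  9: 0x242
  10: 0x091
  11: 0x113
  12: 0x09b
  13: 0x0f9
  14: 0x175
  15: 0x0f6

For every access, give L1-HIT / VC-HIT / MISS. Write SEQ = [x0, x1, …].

SEQ = [MISS, L1-HIT, L1-HIT, MISS, MISS, MISS, MISS, L1-HIT, L1-HIT, L1-HIT, MISS, MISS, VC-HIT, MISS, MISS, VC-HIT]

0: 0xc4 (blk 12, set 4) → MISS  vc=[]
1: 0xc6 (blk 12, set 4) → L1-HIT  vc=[]
2: 0xce (blk 12, set 4) → L1-HIT  vc=[]
3: 0x197 (blk 25, set 1) → MISS  vc=[]
4: 0x1c3 (blk 28, set 4) → MISS  vc=[12]
5: 0x24f (blk 36, set 4) → MISS  vc=[12, 28]
6: 0x1b4 (blk 27, set 3) → MISS  vc=[12, 28]
7: 0x19d (blk 25, set 1) → L1-HIT  vc=[12, 28]
8: 0x195 (blk 25, set 1) → L1-HIT  vc=[12, 28]
9: 0x242 (blk 36, set 4) → L1-HIT  vc=[12, 28]
10: 0x91 (blk 9, set 1) → MISS  vc=[12, 28, 25]
11: 0x113 (blk 17, set 1) → MISS  vc=[12, 28, 25, 9]
12: 0x9b (blk 9, set 1) → VC-HIT  vc=[12, 28, 25, 17]
13: 0xf9 (blk 15, set 7) → MISS  vc=[12, 28, 25, 17]
14: 0x175 (blk 23, set 7) → MISS  vc=[12, 28, 25, 17, 15]
15: 0xf6 (blk 15, set 7) → VC-HIT  vc=[12, 28, 25, 17, 23]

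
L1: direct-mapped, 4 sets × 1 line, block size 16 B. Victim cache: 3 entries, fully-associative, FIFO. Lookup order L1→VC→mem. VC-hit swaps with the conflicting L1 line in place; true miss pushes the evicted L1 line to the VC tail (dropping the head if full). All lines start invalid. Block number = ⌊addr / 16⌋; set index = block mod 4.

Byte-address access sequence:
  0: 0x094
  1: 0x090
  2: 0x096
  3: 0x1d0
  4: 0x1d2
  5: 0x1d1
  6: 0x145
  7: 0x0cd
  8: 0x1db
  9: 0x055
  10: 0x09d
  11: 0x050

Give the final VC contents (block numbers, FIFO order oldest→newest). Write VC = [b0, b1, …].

VC = [9, 20, 29]

0: 0x94 (blk 9, set 1) → MISS  vc=[]
1: 0x90 (blk 9, set 1) → L1-HIT  vc=[]
2: 0x96 (blk 9, set 1) → L1-HIT  vc=[]
3: 0x1d0 (blk 29, set 1) → MISS  vc=[9]
4: 0x1d2 (blk 29, set 1) → L1-HIT  vc=[9]
5: 0x1d1 (blk 29, set 1) → L1-HIT  vc=[9]
6: 0x145 (blk 20, set 0) → MISS  vc=[9]
7: 0xcd (blk 12, set 0) → MISS  vc=[9, 20]
8: 0x1db (blk 29, set 1) → L1-HIT  vc=[9, 20]
9: 0x55 (blk 5, set 1) → MISS  vc=[9, 20, 29]
10: 0x9d (blk 9, set 1) → VC-HIT  vc=[5, 20, 29]
11: 0x50 (blk 5, set 1) → VC-HIT  vc=[9, 20, 29]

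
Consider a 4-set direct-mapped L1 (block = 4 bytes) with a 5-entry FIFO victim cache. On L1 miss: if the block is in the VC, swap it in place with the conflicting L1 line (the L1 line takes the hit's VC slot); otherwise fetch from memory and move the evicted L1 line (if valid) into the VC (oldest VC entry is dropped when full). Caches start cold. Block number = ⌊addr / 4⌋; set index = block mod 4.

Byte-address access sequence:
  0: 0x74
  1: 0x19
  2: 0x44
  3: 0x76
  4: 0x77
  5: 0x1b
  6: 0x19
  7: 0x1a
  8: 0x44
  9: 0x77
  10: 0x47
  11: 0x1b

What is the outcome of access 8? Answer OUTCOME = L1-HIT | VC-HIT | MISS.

  [0] addr=0x74 blk=29 s=1: MISS | VC []
  [1] addr=0x19 blk=6 s=2: MISS | VC []
  [2] addr=0x44 blk=17 s=1: MISS | VC [29]
  [3] addr=0x76 blk=29 s=1: VC-HIT | VC [17]
  [4] addr=0x77 blk=29 s=1: L1-HIT | VC [17]
  [5] addr=0x1b blk=6 s=2: L1-HIT | VC [17]
  [6] addr=0x19 blk=6 s=2: L1-HIT | VC [17]
  [7] addr=0x1a blk=6 s=2: L1-HIT | VC [17]
  [8] addr=0x44 blk=17 s=1: VC-HIT | VC [29]
  [9] addr=0x77 blk=29 s=1: VC-HIT | VC [17]
  [10] addr=0x47 blk=17 s=1: VC-HIT | VC [29]
  [11] addr=0x1b blk=6 s=2: L1-HIT | VC [29]

OUTCOME = VC-HIT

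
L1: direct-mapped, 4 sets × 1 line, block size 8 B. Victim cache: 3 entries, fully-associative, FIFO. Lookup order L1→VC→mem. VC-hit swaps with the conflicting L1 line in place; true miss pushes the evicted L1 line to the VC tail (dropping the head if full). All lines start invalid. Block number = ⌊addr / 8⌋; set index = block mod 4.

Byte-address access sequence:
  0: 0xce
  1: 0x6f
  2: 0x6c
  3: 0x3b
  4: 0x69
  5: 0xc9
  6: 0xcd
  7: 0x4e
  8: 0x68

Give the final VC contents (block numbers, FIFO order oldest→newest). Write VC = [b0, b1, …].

VC = [9, 25]

0: 0xce (blk 25, set 1) → MISS  vc=[]
1: 0x6f (blk 13, set 1) → MISS  vc=[25]
2: 0x6c (blk 13, set 1) → L1-HIT  vc=[25]
3: 0x3b (blk 7, set 3) → MISS  vc=[25]
4: 0x69 (blk 13, set 1) → L1-HIT  vc=[25]
5: 0xc9 (blk 25, set 1) → VC-HIT  vc=[13]
6: 0xcd (blk 25, set 1) → L1-HIT  vc=[13]
7: 0x4e (blk 9, set 1) → MISS  vc=[13, 25]
8: 0x68 (blk 13, set 1) → VC-HIT  vc=[9, 25]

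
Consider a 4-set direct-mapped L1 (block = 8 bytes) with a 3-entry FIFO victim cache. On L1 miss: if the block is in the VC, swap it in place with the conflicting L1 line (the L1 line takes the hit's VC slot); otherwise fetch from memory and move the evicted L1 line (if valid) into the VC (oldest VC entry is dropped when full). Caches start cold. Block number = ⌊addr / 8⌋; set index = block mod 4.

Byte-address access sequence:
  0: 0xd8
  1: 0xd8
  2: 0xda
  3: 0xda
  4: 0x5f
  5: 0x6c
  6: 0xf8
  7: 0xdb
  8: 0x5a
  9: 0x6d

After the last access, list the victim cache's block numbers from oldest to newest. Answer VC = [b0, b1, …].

#0 0xd8→b27/s3 MISS; vc=[]
#1 0xd8→b27/s3 L1-HIT; vc=[]
#2 0xda→b27/s3 L1-HIT; vc=[]
#3 0xda→b27/s3 L1-HIT; vc=[]
#4 0x5f→b11/s3 MISS; vc=[27]
#5 0x6c→b13/s1 MISS; vc=[27]
#6 0xf8→b31/s3 MISS; vc=[27,11]
#7 0xdb→b27/s3 VC-HIT; vc=[31,11]
#8 0x5a→b11/s3 VC-HIT; vc=[31,27]
#9 0x6d→b13/s1 L1-HIT; vc=[31,27]

VC = [31, 27]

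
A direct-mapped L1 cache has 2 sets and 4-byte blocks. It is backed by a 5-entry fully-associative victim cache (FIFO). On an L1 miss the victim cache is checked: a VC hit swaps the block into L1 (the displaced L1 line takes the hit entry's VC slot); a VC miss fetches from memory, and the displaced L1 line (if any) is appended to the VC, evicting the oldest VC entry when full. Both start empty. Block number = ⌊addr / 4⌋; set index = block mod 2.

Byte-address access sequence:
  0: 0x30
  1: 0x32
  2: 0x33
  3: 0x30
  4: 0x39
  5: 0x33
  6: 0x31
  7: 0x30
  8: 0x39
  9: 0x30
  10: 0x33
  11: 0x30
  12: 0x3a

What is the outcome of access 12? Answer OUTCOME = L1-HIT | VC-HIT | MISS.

OUTCOME = VC-HIT

0: 0x30 (blk 12, set 0) → MISS  vc=[]
1: 0x32 (blk 12, set 0) → L1-HIT  vc=[]
2: 0x33 (blk 12, set 0) → L1-HIT  vc=[]
3: 0x30 (blk 12, set 0) → L1-HIT  vc=[]
4: 0x39 (blk 14, set 0) → MISS  vc=[12]
5: 0x33 (blk 12, set 0) → VC-HIT  vc=[14]
6: 0x31 (blk 12, set 0) → L1-HIT  vc=[14]
7: 0x30 (blk 12, set 0) → L1-HIT  vc=[14]
8: 0x39 (blk 14, set 0) → VC-HIT  vc=[12]
9: 0x30 (blk 12, set 0) → VC-HIT  vc=[14]
10: 0x33 (blk 12, set 0) → L1-HIT  vc=[14]
11: 0x30 (blk 12, set 0) → L1-HIT  vc=[14]
12: 0x3a (blk 14, set 0) → VC-HIT  vc=[12]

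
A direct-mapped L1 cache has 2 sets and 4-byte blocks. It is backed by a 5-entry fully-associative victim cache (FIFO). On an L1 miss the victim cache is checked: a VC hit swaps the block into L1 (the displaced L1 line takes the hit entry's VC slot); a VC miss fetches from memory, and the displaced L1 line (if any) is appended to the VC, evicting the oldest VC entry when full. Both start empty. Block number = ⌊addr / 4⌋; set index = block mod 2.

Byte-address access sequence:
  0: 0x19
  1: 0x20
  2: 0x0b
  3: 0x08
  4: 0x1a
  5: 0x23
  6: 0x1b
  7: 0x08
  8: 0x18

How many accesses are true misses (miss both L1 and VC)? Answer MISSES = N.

MISSES = 3

  [0] addr=0x19 blk=6 s=0: MISS | VC []
  [1] addr=0x20 blk=8 s=0: MISS | VC [6]
  [2] addr=0xb blk=2 s=0: MISS | VC [6, 8]
  [3] addr=0x8 blk=2 s=0: L1-HIT | VC [6, 8]
  [4] addr=0x1a blk=6 s=0: VC-HIT | VC [2, 8]
  [5] addr=0x23 blk=8 s=0: VC-HIT | VC [2, 6]
  [6] addr=0x1b blk=6 s=0: VC-HIT | VC [2, 8]
  [7] addr=0x8 blk=2 s=0: VC-HIT | VC [6, 8]
  [8] addr=0x18 blk=6 s=0: VC-HIT | VC [2, 8]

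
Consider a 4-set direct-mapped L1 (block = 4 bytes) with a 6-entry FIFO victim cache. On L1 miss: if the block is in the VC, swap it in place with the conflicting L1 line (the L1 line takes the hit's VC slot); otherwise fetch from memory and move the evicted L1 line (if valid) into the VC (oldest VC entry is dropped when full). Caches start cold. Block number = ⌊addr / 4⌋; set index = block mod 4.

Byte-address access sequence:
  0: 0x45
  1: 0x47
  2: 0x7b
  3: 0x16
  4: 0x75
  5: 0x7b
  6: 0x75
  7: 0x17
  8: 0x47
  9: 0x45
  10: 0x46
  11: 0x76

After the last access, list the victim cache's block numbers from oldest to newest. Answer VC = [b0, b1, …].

0: 0x45 (blk 17, set 1) → MISS  vc=[]
1: 0x47 (blk 17, set 1) → L1-HIT  vc=[]
2: 0x7b (blk 30, set 2) → MISS  vc=[]
3: 0x16 (blk 5, set 1) → MISS  vc=[17]
4: 0x75 (blk 29, set 1) → MISS  vc=[17, 5]
5: 0x7b (blk 30, set 2) → L1-HIT  vc=[17, 5]
6: 0x75 (blk 29, set 1) → L1-HIT  vc=[17, 5]
7: 0x17 (blk 5, set 1) → VC-HIT  vc=[17, 29]
8: 0x47 (blk 17, set 1) → VC-HIT  vc=[5, 29]
9: 0x45 (blk 17, set 1) → L1-HIT  vc=[5, 29]
10: 0x46 (blk 17, set 1) → L1-HIT  vc=[5, 29]
11: 0x76 (blk 29, set 1) → VC-HIT  vc=[5, 17]

VC = [5, 17]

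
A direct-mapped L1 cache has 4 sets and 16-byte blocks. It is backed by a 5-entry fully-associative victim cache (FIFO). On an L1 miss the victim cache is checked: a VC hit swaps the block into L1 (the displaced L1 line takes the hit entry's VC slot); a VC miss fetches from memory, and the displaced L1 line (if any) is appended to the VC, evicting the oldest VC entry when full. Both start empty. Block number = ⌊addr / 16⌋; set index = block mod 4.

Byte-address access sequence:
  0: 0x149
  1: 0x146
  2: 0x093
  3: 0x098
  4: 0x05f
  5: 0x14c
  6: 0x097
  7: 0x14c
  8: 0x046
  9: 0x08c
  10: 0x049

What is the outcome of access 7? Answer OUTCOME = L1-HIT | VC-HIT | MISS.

#0 0x149→b20/s0 MISS; vc=[]
#1 0x146→b20/s0 L1-HIT; vc=[]
#2 0x93→b9/s1 MISS; vc=[]
#3 0x98→b9/s1 L1-HIT; vc=[]
#4 0x5f→b5/s1 MISS; vc=[9]
#5 0x14c→b20/s0 L1-HIT; vc=[9]
#6 0x97→b9/s1 VC-HIT; vc=[5]
#7 0x14c→b20/s0 L1-HIT; vc=[5]
#8 0x46→b4/s0 MISS; vc=[5,20]
#9 0x8c→b8/s0 MISS; vc=[5,20,4]
#10 0x49→b4/s0 VC-HIT; vc=[5,20,8]

OUTCOME = L1-HIT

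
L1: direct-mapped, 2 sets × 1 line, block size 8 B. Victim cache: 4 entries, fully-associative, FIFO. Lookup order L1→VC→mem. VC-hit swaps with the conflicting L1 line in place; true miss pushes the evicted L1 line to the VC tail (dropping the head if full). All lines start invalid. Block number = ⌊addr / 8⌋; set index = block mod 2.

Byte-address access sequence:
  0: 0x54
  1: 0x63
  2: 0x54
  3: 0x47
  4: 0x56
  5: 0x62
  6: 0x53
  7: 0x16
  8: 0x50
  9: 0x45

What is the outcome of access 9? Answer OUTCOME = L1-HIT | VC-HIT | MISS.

  [0] addr=0x54 blk=10 s=0: MISS | VC []
  [1] addr=0x63 blk=12 s=0: MISS | VC [10]
  [2] addr=0x54 blk=10 s=0: VC-HIT | VC [12]
  [3] addr=0x47 blk=8 s=0: MISS | VC [12, 10]
  [4] addr=0x56 blk=10 s=0: VC-HIT | VC [12, 8]
  [5] addr=0x62 blk=12 s=0: VC-HIT | VC [10, 8]
  [6] addr=0x53 blk=10 s=0: VC-HIT | VC [12, 8]
  [7] addr=0x16 blk=2 s=0: MISS | VC [12, 8, 10]
  [8] addr=0x50 blk=10 s=0: VC-HIT | VC [12, 8, 2]
  [9] addr=0x45 blk=8 s=0: VC-HIT | VC [12, 10, 2]

OUTCOME = VC-HIT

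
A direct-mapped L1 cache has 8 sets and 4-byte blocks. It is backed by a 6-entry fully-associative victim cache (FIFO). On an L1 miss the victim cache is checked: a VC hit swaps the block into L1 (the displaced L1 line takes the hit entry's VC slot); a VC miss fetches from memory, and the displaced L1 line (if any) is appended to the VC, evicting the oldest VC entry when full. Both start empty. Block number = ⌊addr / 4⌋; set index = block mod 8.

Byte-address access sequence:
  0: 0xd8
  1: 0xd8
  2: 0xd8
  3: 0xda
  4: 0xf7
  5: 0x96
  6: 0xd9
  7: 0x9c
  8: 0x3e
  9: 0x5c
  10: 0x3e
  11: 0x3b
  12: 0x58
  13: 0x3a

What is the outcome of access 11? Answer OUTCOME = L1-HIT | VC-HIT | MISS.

0: 0xd8 (blk 54, set 6) → MISS  vc=[]
1: 0xd8 (blk 54, set 6) → L1-HIT  vc=[]
2: 0xd8 (blk 54, set 6) → L1-HIT  vc=[]
3: 0xda (blk 54, set 6) → L1-HIT  vc=[]
4: 0xf7 (blk 61, set 5) → MISS  vc=[]
5: 0x96 (blk 37, set 5) → MISS  vc=[61]
6: 0xd9 (blk 54, set 6) → L1-HIT  vc=[61]
7: 0x9c (blk 39, set 7) → MISS  vc=[61]
8: 0x3e (blk 15, set 7) → MISS  vc=[61, 39]
9: 0x5c (blk 23, set 7) → MISS  vc=[61, 39, 15]
10: 0x3e (blk 15, set 7) → VC-HIT  vc=[61, 39, 23]
11: 0x3b (blk 14, set 6) → MISS  vc=[61, 39, 23, 54]
12: 0x58 (blk 22, set 6) → MISS  vc=[61, 39, 23, 54, 14]
13: 0x3a (blk 14, set 6) → VC-HIT  vc=[61, 39, 23, 54, 22]

OUTCOME = MISS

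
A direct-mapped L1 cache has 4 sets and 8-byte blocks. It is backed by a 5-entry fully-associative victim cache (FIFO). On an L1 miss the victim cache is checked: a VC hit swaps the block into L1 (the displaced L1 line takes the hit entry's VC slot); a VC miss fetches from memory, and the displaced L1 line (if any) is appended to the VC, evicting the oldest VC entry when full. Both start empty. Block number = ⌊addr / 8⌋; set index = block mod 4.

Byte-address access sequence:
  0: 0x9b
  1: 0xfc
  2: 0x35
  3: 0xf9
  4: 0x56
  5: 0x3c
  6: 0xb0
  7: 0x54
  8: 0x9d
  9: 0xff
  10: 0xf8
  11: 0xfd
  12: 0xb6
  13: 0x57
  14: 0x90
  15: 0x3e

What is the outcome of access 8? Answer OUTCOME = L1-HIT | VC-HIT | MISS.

  [0] addr=0x9b blk=19 s=3: MISS | VC []
  [1] addr=0xfc blk=31 s=3: MISS | VC [19]
  [2] addr=0x35 blk=6 s=2: MISS | VC [19]
  [3] addr=0xf9 blk=31 s=3: L1-HIT | VC [19]
  [4] addr=0x56 blk=10 s=2: MISS | VC [19, 6]
  [5] addr=0x3c blk=7 s=3: MISS | VC [19, 6, 31]
  [6] addr=0xb0 blk=22 s=2: MISS | VC [19, 6, 31, 10]
  [7] addr=0x54 blk=10 s=2: VC-HIT | VC [19, 6, 31, 22]
  [8] addr=0x9d blk=19 s=3: VC-HIT | VC [7, 6, 31, 22]
  [9] addr=0xff blk=31 s=3: VC-HIT | VC [7, 6, 19, 22]
  [10] addr=0xf8 blk=31 s=3: L1-HIT | VC [7, 6, 19, 22]
  [11] addr=0xfd blk=31 s=3: L1-HIT | VC [7, 6, 19, 22]
  [12] addr=0xb6 blk=22 s=2: VC-HIT | VC [7, 6, 19, 10]
  [13] addr=0x57 blk=10 s=2: VC-HIT | VC [7, 6, 19, 22]
  [14] addr=0x90 blk=18 s=2: MISS | VC [7, 6, 19, 22, 10]
  [15] addr=0x3e blk=7 s=3: VC-HIT | VC [31, 6, 19, 22, 10]

OUTCOME = VC-HIT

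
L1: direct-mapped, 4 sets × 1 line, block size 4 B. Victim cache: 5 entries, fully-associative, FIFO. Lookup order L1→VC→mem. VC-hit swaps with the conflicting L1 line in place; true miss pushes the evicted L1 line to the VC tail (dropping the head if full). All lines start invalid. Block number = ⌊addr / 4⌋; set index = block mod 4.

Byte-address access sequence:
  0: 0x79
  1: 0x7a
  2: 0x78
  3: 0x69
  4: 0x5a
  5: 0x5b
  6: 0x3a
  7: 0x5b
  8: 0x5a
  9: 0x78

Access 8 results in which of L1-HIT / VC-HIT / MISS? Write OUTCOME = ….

0: 0x79 (blk 30, set 2) → MISS  vc=[]
1: 0x7a (blk 30, set 2) → L1-HIT  vc=[]
2: 0x78 (blk 30, set 2) → L1-HIT  vc=[]
3: 0x69 (blk 26, set 2) → MISS  vc=[30]
4: 0x5a (blk 22, set 2) → MISS  vc=[30, 26]
5: 0x5b (blk 22, set 2) → L1-HIT  vc=[30, 26]
6: 0x3a (blk 14, set 2) → MISS  vc=[30, 26, 22]
7: 0x5b (blk 22, set 2) → VC-HIT  vc=[30, 26, 14]
8: 0x5a (blk 22, set 2) → L1-HIT  vc=[30, 26, 14]
9: 0x78 (blk 30, set 2) → VC-HIT  vc=[22, 26, 14]

OUTCOME = L1-HIT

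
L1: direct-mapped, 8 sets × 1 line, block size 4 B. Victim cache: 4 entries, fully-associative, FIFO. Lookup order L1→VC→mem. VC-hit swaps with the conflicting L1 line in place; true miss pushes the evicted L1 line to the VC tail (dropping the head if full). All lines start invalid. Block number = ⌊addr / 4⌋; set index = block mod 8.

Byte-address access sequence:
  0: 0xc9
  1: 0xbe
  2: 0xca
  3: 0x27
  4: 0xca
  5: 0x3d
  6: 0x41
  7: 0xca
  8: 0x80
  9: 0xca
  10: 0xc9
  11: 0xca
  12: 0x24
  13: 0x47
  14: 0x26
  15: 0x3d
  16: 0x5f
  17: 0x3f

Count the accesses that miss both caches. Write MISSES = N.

MISSES = 8

0: 0xc9 (blk 50, set 2) → MISS  vc=[]
1: 0xbe (blk 47, set 7) → MISS  vc=[]
2: 0xca (blk 50, set 2) → L1-HIT  vc=[]
3: 0x27 (blk 9, set 1) → MISS  vc=[]
4: 0xca (blk 50, set 2) → L1-HIT  vc=[]
5: 0x3d (blk 15, set 7) → MISS  vc=[47]
6: 0x41 (blk 16, set 0) → MISS  vc=[47]
7: 0xca (blk 50, set 2) → L1-HIT  vc=[47]
8: 0x80 (blk 32, set 0) → MISS  vc=[47, 16]
9: 0xca (blk 50, set 2) → L1-HIT  vc=[47, 16]
10: 0xc9 (blk 50, set 2) → L1-HIT  vc=[47, 16]
11: 0xca (blk 50, set 2) → L1-HIT  vc=[47, 16]
12: 0x24 (blk 9, set 1) → L1-HIT  vc=[47, 16]
13: 0x47 (blk 17, set 1) → MISS  vc=[47, 16, 9]
14: 0x26 (blk 9, set 1) → VC-HIT  vc=[47, 16, 17]
15: 0x3d (blk 15, set 7) → L1-HIT  vc=[47, 16, 17]
16: 0x5f (blk 23, set 7) → MISS  vc=[47, 16, 17, 15]
17: 0x3f (blk 15, set 7) → VC-HIT  vc=[47, 16, 17, 23]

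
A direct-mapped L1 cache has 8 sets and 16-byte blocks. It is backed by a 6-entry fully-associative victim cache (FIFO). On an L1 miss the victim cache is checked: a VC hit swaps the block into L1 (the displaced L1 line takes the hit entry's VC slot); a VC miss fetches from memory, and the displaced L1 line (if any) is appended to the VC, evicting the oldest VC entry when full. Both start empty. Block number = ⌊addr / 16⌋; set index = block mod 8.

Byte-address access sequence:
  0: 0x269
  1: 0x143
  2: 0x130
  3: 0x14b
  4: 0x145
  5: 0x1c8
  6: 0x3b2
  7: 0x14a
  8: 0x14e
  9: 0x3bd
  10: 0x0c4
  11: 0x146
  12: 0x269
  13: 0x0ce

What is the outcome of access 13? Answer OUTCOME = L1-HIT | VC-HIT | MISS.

0: 0x269 (blk 38, set 6) → MISS  vc=[]
1: 0x143 (blk 20, set 4) → MISS  vc=[]
2: 0x130 (blk 19, set 3) → MISS  vc=[]
3: 0x14b (blk 20, set 4) → L1-HIT  vc=[]
4: 0x145 (blk 20, set 4) → L1-HIT  vc=[]
5: 0x1c8 (blk 28, set 4) → MISS  vc=[20]
6: 0x3b2 (blk 59, set 3) → MISS  vc=[20, 19]
7: 0x14a (blk 20, set 4) → VC-HIT  vc=[28, 19]
8: 0x14e (blk 20, set 4) → L1-HIT  vc=[28, 19]
9: 0x3bd (blk 59, set 3) → L1-HIT  vc=[28, 19]
10: 0xc4 (blk 12, set 4) → MISS  vc=[28, 19, 20]
11: 0x146 (blk 20, set 4) → VC-HIT  vc=[28, 19, 12]
12: 0x269 (blk 38, set 6) → L1-HIT  vc=[28, 19, 12]
13: 0xce (blk 12, set 4) → VC-HIT  vc=[28, 19, 20]

OUTCOME = VC-HIT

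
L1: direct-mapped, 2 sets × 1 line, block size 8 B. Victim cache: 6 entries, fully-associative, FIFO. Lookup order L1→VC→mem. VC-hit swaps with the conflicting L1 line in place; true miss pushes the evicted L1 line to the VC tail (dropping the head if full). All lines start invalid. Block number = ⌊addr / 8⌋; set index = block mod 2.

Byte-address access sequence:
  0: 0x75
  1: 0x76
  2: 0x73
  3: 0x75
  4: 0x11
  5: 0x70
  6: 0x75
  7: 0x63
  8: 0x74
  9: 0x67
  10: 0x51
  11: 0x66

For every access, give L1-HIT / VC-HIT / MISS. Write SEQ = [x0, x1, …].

SEQ = [MISS, L1-HIT, L1-HIT, L1-HIT, MISS, VC-HIT, L1-HIT, MISS, VC-HIT, VC-HIT, MISS, VC-HIT]

  [0] addr=0x75 blk=14 s=0: MISS | VC []
  [1] addr=0x76 blk=14 s=0: L1-HIT | VC []
  [2] addr=0x73 blk=14 s=0: L1-HIT | VC []
  [3] addr=0x75 blk=14 s=0: L1-HIT | VC []
  [4] addr=0x11 blk=2 s=0: MISS | VC [14]
  [5] addr=0x70 blk=14 s=0: VC-HIT | VC [2]
  [6] addr=0x75 blk=14 s=0: L1-HIT | VC [2]
  [7] addr=0x63 blk=12 s=0: MISS | VC [2, 14]
  [8] addr=0x74 blk=14 s=0: VC-HIT | VC [2, 12]
  [9] addr=0x67 blk=12 s=0: VC-HIT | VC [2, 14]
  [10] addr=0x51 blk=10 s=0: MISS | VC [2, 14, 12]
  [11] addr=0x66 blk=12 s=0: VC-HIT | VC [2, 14, 10]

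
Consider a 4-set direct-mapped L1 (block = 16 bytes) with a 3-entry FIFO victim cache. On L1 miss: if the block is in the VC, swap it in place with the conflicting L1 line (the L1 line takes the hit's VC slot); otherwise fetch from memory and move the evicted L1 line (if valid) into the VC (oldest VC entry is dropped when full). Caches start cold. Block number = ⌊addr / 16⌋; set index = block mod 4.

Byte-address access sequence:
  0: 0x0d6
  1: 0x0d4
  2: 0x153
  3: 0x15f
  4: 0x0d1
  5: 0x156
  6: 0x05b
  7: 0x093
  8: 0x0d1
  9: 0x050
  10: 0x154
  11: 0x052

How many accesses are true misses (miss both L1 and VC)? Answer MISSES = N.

#0 0xd6→b13/s1 MISS; vc=[]
#1 0xd4→b13/s1 L1-HIT; vc=[]
#2 0x153→b21/s1 MISS; vc=[13]
#3 0x15f→b21/s1 L1-HIT; vc=[13]
#4 0xd1→b13/s1 VC-HIT; vc=[21]
#5 0x156→b21/s1 VC-HIT; vc=[13]
#6 0x5b→b5/s1 MISS; vc=[13,21]
#7 0x93→b9/s1 MISS; vc=[13,21,5]
#8 0xd1→b13/s1 VC-HIT; vc=[9,21,5]
#9 0x50→b5/s1 VC-HIT; vc=[9,21,13]
#10 0x154→b21/s1 VC-HIT; vc=[9,5,13]
#11 0x52→b5/s1 VC-HIT; vc=[9,21,13]

MISSES = 4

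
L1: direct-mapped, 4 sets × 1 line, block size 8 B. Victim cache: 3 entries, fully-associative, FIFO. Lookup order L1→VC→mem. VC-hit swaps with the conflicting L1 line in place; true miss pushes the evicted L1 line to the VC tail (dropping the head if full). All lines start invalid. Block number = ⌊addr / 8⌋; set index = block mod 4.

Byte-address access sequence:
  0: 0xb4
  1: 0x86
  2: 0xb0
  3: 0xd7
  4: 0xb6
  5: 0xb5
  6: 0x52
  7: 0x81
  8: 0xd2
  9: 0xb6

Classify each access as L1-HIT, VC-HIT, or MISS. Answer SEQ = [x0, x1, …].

SEQ = [MISS, MISS, L1-HIT, MISS, VC-HIT, L1-HIT, MISS, L1-HIT, VC-HIT, VC-HIT]

#0 0xb4→b22/s2 MISS; vc=[]
#1 0x86→b16/s0 MISS; vc=[]
#2 0xb0→b22/s2 L1-HIT; vc=[]
#3 0xd7→b26/s2 MISS; vc=[22]
#4 0xb6→b22/s2 VC-HIT; vc=[26]
#5 0xb5→b22/s2 L1-HIT; vc=[26]
#6 0x52→b10/s2 MISS; vc=[26,22]
#7 0x81→b16/s0 L1-HIT; vc=[26,22]
#8 0xd2→b26/s2 VC-HIT; vc=[10,22]
#9 0xb6→b22/s2 VC-HIT; vc=[10,26]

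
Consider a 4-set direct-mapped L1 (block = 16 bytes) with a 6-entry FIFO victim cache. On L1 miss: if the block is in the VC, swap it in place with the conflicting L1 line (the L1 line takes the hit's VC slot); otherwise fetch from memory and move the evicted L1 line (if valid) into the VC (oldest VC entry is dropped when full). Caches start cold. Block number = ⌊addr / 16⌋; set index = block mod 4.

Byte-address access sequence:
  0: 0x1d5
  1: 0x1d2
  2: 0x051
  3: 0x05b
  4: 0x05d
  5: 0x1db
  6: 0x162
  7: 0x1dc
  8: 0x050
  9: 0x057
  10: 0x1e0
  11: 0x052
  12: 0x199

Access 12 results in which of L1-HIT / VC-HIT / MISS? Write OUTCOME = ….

OUTCOME = MISS

#0 0x1d5→b29/s1 MISS; vc=[]
#1 0x1d2→b29/s1 L1-HIT; vc=[]
#2 0x51→b5/s1 MISS; vc=[29]
#3 0x5b→b5/s1 L1-HIT; vc=[29]
#4 0x5d→b5/s1 L1-HIT; vc=[29]
#5 0x1db→b29/s1 VC-HIT; vc=[5]
#6 0x162→b22/s2 MISS; vc=[5]
#7 0x1dc→b29/s1 L1-HIT; vc=[5]
#8 0x50→b5/s1 VC-HIT; vc=[29]
#9 0x57→b5/s1 L1-HIT; vc=[29]
#10 0x1e0→b30/s2 MISS; vc=[29,22]
#11 0x52→b5/s1 L1-HIT; vc=[29,22]
#12 0x199→b25/s1 MISS; vc=[29,22,5]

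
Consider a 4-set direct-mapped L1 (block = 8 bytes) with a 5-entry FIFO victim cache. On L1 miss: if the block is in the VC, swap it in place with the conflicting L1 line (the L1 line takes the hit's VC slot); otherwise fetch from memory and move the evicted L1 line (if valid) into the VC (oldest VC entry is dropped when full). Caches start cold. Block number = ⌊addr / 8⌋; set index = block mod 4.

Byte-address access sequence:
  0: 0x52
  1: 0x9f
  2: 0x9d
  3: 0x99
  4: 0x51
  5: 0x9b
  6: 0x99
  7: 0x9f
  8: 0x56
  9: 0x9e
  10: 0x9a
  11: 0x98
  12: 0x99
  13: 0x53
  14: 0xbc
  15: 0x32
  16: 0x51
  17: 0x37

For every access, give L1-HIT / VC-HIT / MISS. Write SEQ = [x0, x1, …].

  [0] addr=0x52 blk=10 s=2: MISS | VC []
  [1] addr=0x9f blk=19 s=3: MISS | VC []
  [2] addr=0x9d blk=19 s=3: L1-HIT | VC []
  [3] addr=0x99 blk=19 s=3: L1-HIT | VC []
  [4] addr=0x51 blk=10 s=2: L1-HIT | VC []
  [5] addr=0x9b blk=19 s=3: L1-HIT | VC []
  [6] addr=0x99 blk=19 s=3: L1-HIT | VC []
  [7] addr=0x9f blk=19 s=3: L1-HIT | VC []
  [8] addr=0x56 blk=10 s=2: L1-HIT | VC []
  [9] addr=0x9e blk=19 s=3: L1-HIT | VC []
  [10] addr=0x9a blk=19 s=3: L1-HIT | VC []
  [11] addr=0x98 blk=19 s=3: L1-HIT | VC []
  [12] addr=0x99 blk=19 s=3: L1-HIT | VC []
  [13] addr=0x53 blk=10 s=2: L1-HIT | VC []
  [14] addr=0xbc blk=23 s=3: MISS | VC [19]
  [15] addr=0x32 blk=6 s=2: MISS | VC [19, 10]
  [16] addr=0x51 blk=10 s=2: VC-HIT | VC [19, 6]
  [17] addr=0x37 blk=6 s=2: VC-HIT | VC [19, 10]

SEQ = [MISS, MISS, L1-HIT, L1-HIT, L1-HIT, L1-HIT, L1-HIT, L1-HIT, L1-HIT, L1-HIT, L1-HIT, L1-HIT, L1-HIT, L1-HIT, MISS, MISS, VC-HIT, VC-HIT]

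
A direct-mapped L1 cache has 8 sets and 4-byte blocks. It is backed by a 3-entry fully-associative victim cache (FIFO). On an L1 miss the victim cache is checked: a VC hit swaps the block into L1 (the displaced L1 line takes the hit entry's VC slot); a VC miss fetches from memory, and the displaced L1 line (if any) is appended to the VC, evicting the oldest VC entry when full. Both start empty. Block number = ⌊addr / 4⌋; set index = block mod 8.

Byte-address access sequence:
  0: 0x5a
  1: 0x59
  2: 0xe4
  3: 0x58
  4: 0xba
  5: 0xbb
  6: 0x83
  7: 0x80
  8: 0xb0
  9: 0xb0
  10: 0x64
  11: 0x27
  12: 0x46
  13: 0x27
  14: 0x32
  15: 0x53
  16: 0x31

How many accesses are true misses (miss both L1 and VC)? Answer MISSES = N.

MISSES = 10

#0 0x5a→b22/s6 MISS; vc=[]
#1 0x59→b22/s6 L1-HIT; vc=[]
#2 0xe4→b57/s1 MISS; vc=[]
#3 0x58→b22/s6 L1-HIT; vc=[]
#4 0xba→b46/s6 MISS; vc=[22]
#5 0xbb→b46/s6 L1-HIT; vc=[22]
#6 0x83→b32/s0 MISS; vc=[22]
#7 0x80→b32/s0 L1-HIT; vc=[22]
#8 0xb0→b44/s4 MISS; vc=[22]
#9 0xb0→b44/s4 L1-HIT; vc=[22]
#10 0x64→b25/s1 MISS; vc=[22,57]
#11 0x27→b9/s1 MISS; vc=[22,57,25]
#12 0x46→b17/s1 MISS; vc=[57,25,9]
#13 0x27→b9/s1 VC-HIT; vc=[57,25,17]
#14 0x32→b12/s4 MISS; vc=[25,17,44]
#15 0x53→b20/s4 MISS; vc=[17,44,12]
#16 0x31→b12/s4 VC-HIT; vc=[17,44,20]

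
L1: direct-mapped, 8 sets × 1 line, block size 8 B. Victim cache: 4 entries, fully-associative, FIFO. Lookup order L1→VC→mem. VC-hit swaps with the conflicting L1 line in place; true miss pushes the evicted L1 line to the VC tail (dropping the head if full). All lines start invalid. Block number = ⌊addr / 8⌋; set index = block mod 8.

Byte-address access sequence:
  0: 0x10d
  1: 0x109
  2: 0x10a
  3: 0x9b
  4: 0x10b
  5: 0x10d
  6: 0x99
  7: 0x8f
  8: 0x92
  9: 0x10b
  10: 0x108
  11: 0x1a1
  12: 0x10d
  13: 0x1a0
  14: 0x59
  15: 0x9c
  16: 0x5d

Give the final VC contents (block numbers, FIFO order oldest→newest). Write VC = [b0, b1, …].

0: 0x10d (blk 33, set 1) → MISS  vc=[]
1: 0x109 (blk 33, set 1) → L1-HIT  vc=[]
2: 0x10a (blk 33, set 1) → L1-HIT  vc=[]
3: 0x9b (blk 19, set 3) → MISS  vc=[]
4: 0x10b (blk 33, set 1) → L1-HIT  vc=[]
5: 0x10d (blk 33, set 1) → L1-HIT  vc=[]
6: 0x99 (blk 19, set 3) → L1-HIT  vc=[]
7: 0x8f (blk 17, set 1) → MISS  vc=[33]
8: 0x92 (blk 18, set 2) → MISS  vc=[33]
9: 0x10b (blk 33, set 1) → VC-HIT  vc=[17]
10: 0x108 (blk 33, set 1) → L1-HIT  vc=[17]
11: 0x1a1 (blk 52, set 4) → MISS  vc=[17]
12: 0x10d (blk 33, set 1) → L1-HIT  vc=[17]
13: 0x1a0 (blk 52, set 4) → L1-HIT  vc=[17]
14: 0x59 (blk 11, set 3) → MISS  vc=[17, 19]
15: 0x9c (blk 19, set 3) → VC-HIT  vc=[17, 11]
16: 0x5d (blk 11, set 3) → VC-HIT  vc=[17, 19]

VC = [17, 19]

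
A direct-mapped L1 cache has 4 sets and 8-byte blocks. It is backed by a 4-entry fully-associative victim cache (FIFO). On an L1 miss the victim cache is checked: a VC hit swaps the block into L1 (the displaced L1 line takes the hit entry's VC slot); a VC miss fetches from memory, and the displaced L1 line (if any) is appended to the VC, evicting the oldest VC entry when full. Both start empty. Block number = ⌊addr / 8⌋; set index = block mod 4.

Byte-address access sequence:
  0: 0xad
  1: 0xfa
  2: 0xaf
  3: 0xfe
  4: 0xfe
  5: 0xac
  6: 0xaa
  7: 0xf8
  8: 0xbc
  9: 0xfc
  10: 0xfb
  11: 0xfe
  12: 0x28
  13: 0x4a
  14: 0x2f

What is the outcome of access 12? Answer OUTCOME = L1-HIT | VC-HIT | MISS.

OUTCOME = MISS

#0 0xad→b21/s1 MISS; vc=[]
#1 0xfa→b31/s3 MISS; vc=[]
#2 0xaf→b21/s1 L1-HIT; vc=[]
#3 0xfe→b31/s3 L1-HIT; vc=[]
#4 0xfe→b31/s3 L1-HIT; vc=[]
#5 0xac→b21/s1 L1-HIT; vc=[]
#6 0xaa→b21/s1 L1-HIT; vc=[]
#7 0xf8→b31/s3 L1-HIT; vc=[]
#8 0xbc→b23/s3 MISS; vc=[31]
#9 0xfc→b31/s3 VC-HIT; vc=[23]
#10 0xfb→b31/s3 L1-HIT; vc=[23]
#11 0xfe→b31/s3 L1-HIT; vc=[23]
#12 0x28→b5/s1 MISS; vc=[23,21]
#13 0x4a→b9/s1 MISS; vc=[23,21,5]
#14 0x2f→b5/s1 VC-HIT; vc=[23,21,9]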